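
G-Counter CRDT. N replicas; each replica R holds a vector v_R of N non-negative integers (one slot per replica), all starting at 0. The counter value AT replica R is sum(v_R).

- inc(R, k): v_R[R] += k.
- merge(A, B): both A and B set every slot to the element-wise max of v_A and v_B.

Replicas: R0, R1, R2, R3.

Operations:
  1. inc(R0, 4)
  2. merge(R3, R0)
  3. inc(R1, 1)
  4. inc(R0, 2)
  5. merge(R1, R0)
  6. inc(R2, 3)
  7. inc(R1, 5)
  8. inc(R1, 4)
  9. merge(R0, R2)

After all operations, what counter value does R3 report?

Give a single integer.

Answer: 4

Derivation:
Op 1: inc R0 by 4 -> R0=(4,0,0,0) value=4
Op 2: merge R3<->R0 -> R3=(4,0,0,0) R0=(4,0,0,0)
Op 3: inc R1 by 1 -> R1=(0,1,0,0) value=1
Op 4: inc R0 by 2 -> R0=(6,0,0,0) value=6
Op 5: merge R1<->R0 -> R1=(6,1,0,0) R0=(6,1,0,0)
Op 6: inc R2 by 3 -> R2=(0,0,3,0) value=3
Op 7: inc R1 by 5 -> R1=(6,6,0,0) value=12
Op 8: inc R1 by 4 -> R1=(6,10,0,0) value=16
Op 9: merge R0<->R2 -> R0=(6,1,3,0) R2=(6,1,3,0)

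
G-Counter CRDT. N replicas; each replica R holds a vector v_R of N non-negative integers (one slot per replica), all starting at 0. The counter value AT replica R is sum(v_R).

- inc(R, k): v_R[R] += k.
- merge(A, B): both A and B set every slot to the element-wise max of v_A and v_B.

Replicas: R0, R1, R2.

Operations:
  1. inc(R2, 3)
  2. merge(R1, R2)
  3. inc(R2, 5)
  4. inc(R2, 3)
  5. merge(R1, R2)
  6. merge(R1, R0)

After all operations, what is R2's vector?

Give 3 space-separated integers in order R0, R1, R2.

Op 1: inc R2 by 3 -> R2=(0,0,3) value=3
Op 2: merge R1<->R2 -> R1=(0,0,3) R2=(0,0,3)
Op 3: inc R2 by 5 -> R2=(0,0,8) value=8
Op 4: inc R2 by 3 -> R2=(0,0,11) value=11
Op 5: merge R1<->R2 -> R1=(0,0,11) R2=(0,0,11)
Op 6: merge R1<->R0 -> R1=(0,0,11) R0=(0,0,11)

Answer: 0 0 11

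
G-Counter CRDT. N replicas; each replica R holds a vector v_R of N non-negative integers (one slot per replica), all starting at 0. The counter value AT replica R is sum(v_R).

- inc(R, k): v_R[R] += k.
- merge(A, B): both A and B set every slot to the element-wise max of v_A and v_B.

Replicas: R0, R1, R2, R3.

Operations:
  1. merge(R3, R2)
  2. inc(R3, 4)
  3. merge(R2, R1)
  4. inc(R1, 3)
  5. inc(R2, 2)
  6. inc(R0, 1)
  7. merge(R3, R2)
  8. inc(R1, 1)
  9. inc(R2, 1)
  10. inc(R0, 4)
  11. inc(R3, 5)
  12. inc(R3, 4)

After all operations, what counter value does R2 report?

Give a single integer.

Op 1: merge R3<->R2 -> R3=(0,0,0,0) R2=(0,0,0,0)
Op 2: inc R3 by 4 -> R3=(0,0,0,4) value=4
Op 3: merge R2<->R1 -> R2=(0,0,0,0) R1=(0,0,0,0)
Op 4: inc R1 by 3 -> R1=(0,3,0,0) value=3
Op 5: inc R2 by 2 -> R2=(0,0,2,0) value=2
Op 6: inc R0 by 1 -> R0=(1,0,0,0) value=1
Op 7: merge R3<->R2 -> R3=(0,0,2,4) R2=(0,0,2,4)
Op 8: inc R1 by 1 -> R1=(0,4,0,0) value=4
Op 9: inc R2 by 1 -> R2=(0,0,3,4) value=7
Op 10: inc R0 by 4 -> R0=(5,0,0,0) value=5
Op 11: inc R3 by 5 -> R3=(0,0,2,9) value=11
Op 12: inc R3 by 4 -> R3=(0,0,2,13) value=15

Answer: 7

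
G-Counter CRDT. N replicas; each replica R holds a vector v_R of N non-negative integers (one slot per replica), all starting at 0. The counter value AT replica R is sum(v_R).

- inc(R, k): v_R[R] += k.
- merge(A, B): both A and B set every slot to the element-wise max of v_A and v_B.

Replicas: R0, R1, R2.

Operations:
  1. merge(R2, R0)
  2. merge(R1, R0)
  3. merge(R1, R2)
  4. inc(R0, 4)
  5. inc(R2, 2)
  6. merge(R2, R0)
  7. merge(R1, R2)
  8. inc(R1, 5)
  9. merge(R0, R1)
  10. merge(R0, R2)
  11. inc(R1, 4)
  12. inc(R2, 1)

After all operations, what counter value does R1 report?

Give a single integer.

Op 1: merge R2<->R0 -> R2=(0,0,0) R0=(0,0,0)
Op 2: merge R1<->R0 -> R1=(0,0,0) R0=(0,0,0)
Op 3: merge R1<->R2 -> R1=(0,0,0) R2=(0,0,0)
Op 4: inc R0 by 4 -> R0=(4,0,0) value=4
Op 5: inc R2 by 2 -> R2=(0,0,2) value=2
Op 6: merge R2<->R0 -> R2=(4,0,2) R0=(4,0,2)
Op 7: merge R1<->R2 -> R1=(4,0,2) R2=(4,0,2)
Op 8: inc R1 by 5 -> R1=(4,5,2) value=11
Op 9: merge R0<->R1 -> R0=(4,5,2) R1=(4,5,2)
Op 10: merge R0<->R2 -> R0=(4,5,2) R2=(4,5,2)
Op 11: inc R1 by 4 -> R1=(4,9,2) value=15
Op 12: inc R2 by 1 -> R2=(4,5,3) value=12

Answer: 15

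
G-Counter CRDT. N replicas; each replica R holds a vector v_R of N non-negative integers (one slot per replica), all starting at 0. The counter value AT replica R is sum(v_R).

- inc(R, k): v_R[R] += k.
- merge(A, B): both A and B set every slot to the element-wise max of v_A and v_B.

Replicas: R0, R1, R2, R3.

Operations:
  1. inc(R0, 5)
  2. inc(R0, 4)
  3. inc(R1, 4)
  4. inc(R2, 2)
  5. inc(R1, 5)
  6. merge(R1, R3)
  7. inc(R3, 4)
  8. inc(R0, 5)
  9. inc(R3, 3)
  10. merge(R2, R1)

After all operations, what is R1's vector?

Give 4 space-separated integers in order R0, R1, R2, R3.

Answer: 0 9 2 0

Derivation:
Op 1: inc R0 by 5 -> R0=(5,0,0,0) value=5
Op 2: inc R0 by 4 -> R0=(9,0,0,0) value=9
Op 3: inc R1 by 4 -> R1=(0,4,0,0) value=4
Op 4: inc R2 by 2 -> R2=(0,0,2,0) value=2
Op 5: inc R1 by 5 -> R1=(0,9,0,0) value=9
Op 6: merge R1<->R3 -> R1=(0,9,0,0) R3=(0,9,0,0)
Op 7: inc R3 by 4 -> R3=(0,9,0,4) value=13
Op 8: inc R0 by 5 -> R0=(14,0,0,0) value=14
Op 9: inc R3 by 3 -> R3=(0,9,0,7) value=16
Op 10: merge R2<->R1 -> R2=(0,9,2,0) R1=(0,9,2,0)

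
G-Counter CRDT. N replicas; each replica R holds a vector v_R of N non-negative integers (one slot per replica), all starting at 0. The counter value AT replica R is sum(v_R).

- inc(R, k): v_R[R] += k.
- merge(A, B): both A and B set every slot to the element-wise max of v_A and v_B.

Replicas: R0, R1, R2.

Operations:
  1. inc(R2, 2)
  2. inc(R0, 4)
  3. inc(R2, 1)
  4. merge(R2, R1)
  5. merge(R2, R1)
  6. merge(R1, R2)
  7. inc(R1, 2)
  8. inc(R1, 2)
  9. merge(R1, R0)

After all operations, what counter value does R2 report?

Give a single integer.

Op 1: inc R2 by 2 -> R2=(0,0,2) value=2
Op 2: inc R0 by 4 -> R0=(4,0,0) value=4
Op 3: inc R2 by 1 -> R2=(0,0,3) value=3
Op 4: merge R2<->R1 -> R2=(0,0,3) R1=(0,0,3)
Op 5: merge R2<->R1 -> R2=(0,0,3) R1=(0,0,3)
Op 6: merge R1<->R2 -> R1=(0,0,3) R2=(0,0,3)
Op 7: inc R1 by 2 -> R1=(0,2,3) value=5
Op 8: inc R1 by 2 -> R1=(0,4,3) value=7
Op 9: merge R1<->R0 -> R1=(4,4,3) R0=(4,4,3)

Answer: 3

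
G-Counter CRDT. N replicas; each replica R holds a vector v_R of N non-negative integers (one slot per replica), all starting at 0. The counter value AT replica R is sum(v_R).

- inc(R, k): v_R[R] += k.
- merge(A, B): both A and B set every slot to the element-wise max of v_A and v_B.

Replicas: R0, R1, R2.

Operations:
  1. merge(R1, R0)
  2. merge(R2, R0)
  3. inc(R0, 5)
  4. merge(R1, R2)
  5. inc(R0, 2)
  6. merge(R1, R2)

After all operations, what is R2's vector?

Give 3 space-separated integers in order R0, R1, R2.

Answer: 0 0 0

Derivation:
Op 1: merge R1<->R0 -> R1=(0,0,0) R0=(0,0,0)
Op 2: merge R2<->R0 -> R2=(0,0,0) R0=(0,0,0)
Op 3: inc R0 by 5 -> R0=(5,0,0) value=5
Op 4: merge R1<->R2 -> R1=(0,0,0) R2=(0,0,0)
Op 5: inc R0 by 2 -> R0=(7,0,0) value=7
Op 6: merge R1<->R2 -> R1=(0,0,0) R2=(0,0,0)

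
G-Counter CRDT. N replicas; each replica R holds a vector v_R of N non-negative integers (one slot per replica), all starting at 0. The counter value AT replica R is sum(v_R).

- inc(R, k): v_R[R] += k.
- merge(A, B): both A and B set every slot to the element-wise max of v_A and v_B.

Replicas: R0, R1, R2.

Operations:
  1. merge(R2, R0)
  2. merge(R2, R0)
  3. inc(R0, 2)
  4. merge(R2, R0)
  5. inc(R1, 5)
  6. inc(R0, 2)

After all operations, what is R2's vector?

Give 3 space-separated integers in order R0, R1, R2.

Answer: 2 0 0

Derivation:
Op 1: merge R2<->R0 -> R2=(0,0,0) R0=(0,0,0)
Op 2: merge R2<->R0 -> R2=(0,0,0) R0=(0,0,0)
Op 3: inc R0 by 2 -> R0=(2,0,0) value=2
Op 4: merge R2<->R0 -> R2=(2,0,0) R0=(2,0,0)
Op 5: inc R1 by 5 -> R1=(0,5,0) value=5
Op 6: inc R0 by 2 -> R0=(4,0,0) value=4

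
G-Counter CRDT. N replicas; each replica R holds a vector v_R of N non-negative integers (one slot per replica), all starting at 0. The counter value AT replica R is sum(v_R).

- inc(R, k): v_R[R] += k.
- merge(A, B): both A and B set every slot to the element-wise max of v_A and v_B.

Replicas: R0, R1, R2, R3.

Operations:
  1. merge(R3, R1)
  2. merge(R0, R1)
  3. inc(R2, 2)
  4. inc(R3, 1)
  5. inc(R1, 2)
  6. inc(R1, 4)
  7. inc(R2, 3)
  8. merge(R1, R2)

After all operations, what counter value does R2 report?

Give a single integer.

Op 1: merge R3<->R1 -> R3=(0,0,0,0) R1=(0,0,0,0)
Op 2: merge R0<->R1 -> R0=(0,0,0,0) R1=(0,0,0,0)
Op 3: inc R2 by 2 -> R2=(0,0,2,0) value=2
Op 4: inc R3 by 1 -> R3=(0,0,0,1) value=1
Op 5: inc R1 by 2 -> R1=(0,2,0,0) value=2
Op 6: inc R1 by 4 -> R1=(0,6,0,0) value=6
Op 7: inc R2 by 3 -> R2=(0,0,5,0) value=5
Op 8: merge R1<->R2 -> R1=(0,6,5,0) R2=(0,6,5,0)

Answer: 11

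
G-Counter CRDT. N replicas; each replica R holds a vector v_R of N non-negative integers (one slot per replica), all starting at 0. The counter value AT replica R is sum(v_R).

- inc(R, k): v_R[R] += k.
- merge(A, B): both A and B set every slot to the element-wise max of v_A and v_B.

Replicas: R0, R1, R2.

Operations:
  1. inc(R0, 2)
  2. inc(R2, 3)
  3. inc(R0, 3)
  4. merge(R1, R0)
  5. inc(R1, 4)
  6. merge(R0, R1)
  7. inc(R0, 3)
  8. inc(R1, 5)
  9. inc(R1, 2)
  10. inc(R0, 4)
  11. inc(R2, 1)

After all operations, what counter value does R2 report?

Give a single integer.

Op 1: inc R0 by 2 -> R0=(2,0,0) value=2
Op 2: inc R2 by 3 -> R2=(0,0,3) value=3
Op 3: inc R0 by 3 -> R0=(5,0,0) value=5
Op 4: merge R1<->R0 -> R1=(5,0,0) R0=(5,0,0)
Op 5: inc R1 by 4 -> R1=(5,4,0) value=9
Op 6: merge R0<->R1 -> R0=(5,4,0) R1=(5,4,0)
Op 7: inc R0 by 3 -> R0=(8,4,0) value=12
Op 8: inc R1 by 5 -> R1=(5,9,0) value=14
Op 9: inc R1 by 2 -> R1=(5,11,0) value=16
Op 10: inc R0 by 4 -> R0=(12,4,0) value=16
Op 11: inc R2 by 1 -> R2=(0,0,4) value=4

Answer: 4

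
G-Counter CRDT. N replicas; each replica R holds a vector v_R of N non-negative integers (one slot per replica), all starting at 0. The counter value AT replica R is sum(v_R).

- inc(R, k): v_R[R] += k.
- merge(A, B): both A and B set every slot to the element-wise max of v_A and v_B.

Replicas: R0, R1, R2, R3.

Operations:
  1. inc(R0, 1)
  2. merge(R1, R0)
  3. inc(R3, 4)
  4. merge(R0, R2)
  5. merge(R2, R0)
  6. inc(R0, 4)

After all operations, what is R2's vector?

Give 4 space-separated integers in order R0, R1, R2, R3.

Answer: 1 0 0 0

Derivation:
Op 1: inc R0 by 1 -> R0=(1,0,0,0) value=1
Op 2: merge R1<->R0 -> R1=(1,0,0,0) R0=(1,0,0,0)
Op 3: inc R3 by 4 -> R3=(0,0,0,4) value=4
Op 4: merge R0<->R2 -> R0=(1,0,0,0) R2=(1,0,0,0)
Op 5: merge R2<->R0 -> R2=(1,0,0,0) R0=(1,0,0,0)
Op 6: inc R0 by 4 -> R0=(5,0,0,0) value=5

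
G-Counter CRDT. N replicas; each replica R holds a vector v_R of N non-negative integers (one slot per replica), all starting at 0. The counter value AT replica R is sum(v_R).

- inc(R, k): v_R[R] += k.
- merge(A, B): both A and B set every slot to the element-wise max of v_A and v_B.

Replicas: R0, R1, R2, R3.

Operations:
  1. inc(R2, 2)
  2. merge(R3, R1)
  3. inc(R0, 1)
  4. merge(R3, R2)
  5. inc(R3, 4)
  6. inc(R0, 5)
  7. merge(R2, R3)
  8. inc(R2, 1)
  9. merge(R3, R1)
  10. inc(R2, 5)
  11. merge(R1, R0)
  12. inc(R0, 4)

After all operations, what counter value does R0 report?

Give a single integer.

Op 1: inc R2 by 2 -> R2=(0,0,2,0) value=2
Op 2: merge R3<->R1 -> R3=(0,0,0,0) R1=(0,0,0,0)
Op 3: inc R0 by 1 -> R0=(1,0,0,0) value=1
Op 4: merge R3<->R2 -> R3=(0,0,2,0) R2=(0,0,2,0)
Op 5: inc R3 by 4 -> R3=(0,0,2,4) value=6
Op 6: inc R0 by 5 -> R0=(6,0,0,0) value=6
Op 7: merge R2<->R3 -> R2=(0,0,2,4) R3=(0,0,2,4)
Op 8: inc R2 by 1 -> R2=(0,0,3,4) value=7
Op 9: merge R3<->R1 -> R3=(0,0,2,4) R1=(0,0,2,4)
Op 10: inc R2 by 5 -> R2=(0,0,8,4) value=12
Op 11: merge R1<->R0 -> R1=(6,0,2,4) R0=(6,0,2,4)
Op 12: inc R0 by 4 -> R0=(10,0,2,4) value=16

Answer: 16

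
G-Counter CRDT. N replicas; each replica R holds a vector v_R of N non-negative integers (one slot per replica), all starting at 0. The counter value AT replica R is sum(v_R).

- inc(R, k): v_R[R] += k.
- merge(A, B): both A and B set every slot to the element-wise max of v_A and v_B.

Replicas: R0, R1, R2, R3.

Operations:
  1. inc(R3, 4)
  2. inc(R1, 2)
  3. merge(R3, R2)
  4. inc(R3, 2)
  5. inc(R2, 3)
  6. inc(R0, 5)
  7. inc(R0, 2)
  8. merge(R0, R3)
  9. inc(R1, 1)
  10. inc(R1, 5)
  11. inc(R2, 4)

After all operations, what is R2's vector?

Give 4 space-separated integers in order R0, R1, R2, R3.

Answer: 0 0 7 4

Derivation:
Op 1: inc R3 by 4 -> R3=(0,0,0,4) value=4
Op 2: inc R1 by 2 -> R1=(0,2,0,0) value=2
Op 3: merge R3<->R2 -> R3=(0,0,0,4) R2=(0,0,0,4)
Op 4: inc R3 by 2 -> R3=(0,0,0,6) value=6
Op 5: inc R2 by 3 -> R2=(0,0,3,4) value=7
Op 6: inc R0 by 5 -> R0=(5,0,0,0) value=5
Op 7: inc R0 by 2 -> R0=(7,0,0,0) value=7
Op 8: merge R0<->R3 -> R0=(7,0,0,6) R3=(7,0,0,6)
Op 9: inc R1 by 1 -> R1=(0,3,0,0) value=3
Op 10: inc R1 by 5 -> R1=(0,8,0,0) value=8
Op 11: inc R2 by 4 -> R2=(0,0,7,4) value=11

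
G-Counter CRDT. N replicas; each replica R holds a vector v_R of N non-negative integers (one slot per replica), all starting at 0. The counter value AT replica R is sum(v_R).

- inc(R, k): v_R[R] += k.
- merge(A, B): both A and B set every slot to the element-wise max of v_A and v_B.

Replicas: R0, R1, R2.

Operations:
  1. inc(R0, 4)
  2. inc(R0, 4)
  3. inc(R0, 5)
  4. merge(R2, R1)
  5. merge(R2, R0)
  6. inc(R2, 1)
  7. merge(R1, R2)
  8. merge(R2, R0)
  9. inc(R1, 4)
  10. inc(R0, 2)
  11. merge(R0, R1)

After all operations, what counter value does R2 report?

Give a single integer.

Op 1: inc R0 by 4 -> R0=(4,0,0) value=4
Op 2: inc R0 by 4 -> R0=(8,0,0) value=8
Op 3: inc R0 by 5 -> R0=(13,0,0) value=13
Op 4: merge R2<->R1 -> R2=(0,0,0) R1=(0,0,0)
Op 5: merge R2<->R0 -> R2=(13,0,0) R0=(13,0,0)
Op 6: inc R2 by 1 -> R2=(13,0,1) value=14
Op 7: merge R1<->R2 -> R1=(13,0,1) R2=(13,0,1)
Op 8: merge R2<->R0 -> R2=(13,0,1) R0=(13,0,1)
Op 9: inc R1 by 4 -> R1=(13,4,1) value=18
Op 10: inc R0 by 2 -> R0=(15,0,1) value=16
Op 11: merge R0<->R1 -> R0=(15,4,1) R1=(15,4,1)

Answer: 14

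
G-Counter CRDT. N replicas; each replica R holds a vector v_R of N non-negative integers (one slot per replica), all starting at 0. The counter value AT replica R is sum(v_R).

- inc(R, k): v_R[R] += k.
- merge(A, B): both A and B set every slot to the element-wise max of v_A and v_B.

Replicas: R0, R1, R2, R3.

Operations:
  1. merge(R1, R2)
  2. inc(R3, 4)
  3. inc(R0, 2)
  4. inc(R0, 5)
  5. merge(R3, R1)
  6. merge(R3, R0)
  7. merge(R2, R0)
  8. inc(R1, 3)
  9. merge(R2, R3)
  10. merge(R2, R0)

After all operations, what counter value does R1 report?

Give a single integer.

Op 1: merge R1<->R2 -> R1=(0,0,0,0) R2=(0,0,0,0)
Op 2: inc R3 by 4 -> R3=(0,0,0,4) value=4
Op 3: inc R0 by 2 -> R0=(2,0,0,0) value=2
Op 4: inc R0 by 5 -> R0=(7,0,0,0) value=7
Op 5: merge R3<->R1 -> R3=(0,0,0,4) R1=(0,0,0,4)
Op 6: merge R3<->R0 -> R3=(7,0,0,4) R0=(7,0,0,4)
Op 7: merge R2<->R0 -> R2=(7,0,0,4) R0=(7,0,0,4)
Op 8: inc R1 by 3 -> R1=(0,3,0,4) value=7
Op 9: merge R2<->R3 -> R2=(7,0,0,4) R3=(7,0,0,4)
Op 10: merge R2<->R0 -> R2=(7,0,0,4) R0=(7,0,0,4)

Answer: 7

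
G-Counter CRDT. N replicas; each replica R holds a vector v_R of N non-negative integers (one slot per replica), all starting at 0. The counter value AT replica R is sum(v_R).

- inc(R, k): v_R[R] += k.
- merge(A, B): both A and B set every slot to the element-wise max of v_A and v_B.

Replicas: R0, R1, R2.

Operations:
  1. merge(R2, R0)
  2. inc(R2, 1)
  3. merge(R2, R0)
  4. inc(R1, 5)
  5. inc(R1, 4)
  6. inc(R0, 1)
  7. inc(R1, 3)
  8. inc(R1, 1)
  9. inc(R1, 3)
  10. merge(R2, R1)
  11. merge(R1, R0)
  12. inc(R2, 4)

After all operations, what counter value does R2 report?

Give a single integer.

Answer: 21

Derivation:
Op 1: merge R2<->R0 -> R2=(0,0,0) R0=(0,0,0)
Op 2: inc R2 by 1 -> R2=(0,0,1) value=1
Op 3: merge R2<->R0 -> R2=(0,0,1) R0=(0,0,1)
Op 4: inc R1 by 5 -> R1=(0,5,0) value=5
Op 5: inc R1 by 4 -> R1=(0,9,0) value=9
Op 6: inc R0 by 1 -> R0=(1,0,1) value=2
Op 7: inc R1 by 3 -> R1=(0,12,0) value=12
Op 8: inc R1 by 1 -> R1=(0,13,0) value=13
Op 9: inc R1 by 3 -> R1=(0,16,0) value=16
Op 10: merge R2<->R1 -> R2=(0,16,1) R1=(0,16,1)
Op 11: merge R1<->R0 -> R1=(1,16,1) R0=(1,16,1)
Op 12: inc R2 by 4 -> R2=(0,16,5) value=21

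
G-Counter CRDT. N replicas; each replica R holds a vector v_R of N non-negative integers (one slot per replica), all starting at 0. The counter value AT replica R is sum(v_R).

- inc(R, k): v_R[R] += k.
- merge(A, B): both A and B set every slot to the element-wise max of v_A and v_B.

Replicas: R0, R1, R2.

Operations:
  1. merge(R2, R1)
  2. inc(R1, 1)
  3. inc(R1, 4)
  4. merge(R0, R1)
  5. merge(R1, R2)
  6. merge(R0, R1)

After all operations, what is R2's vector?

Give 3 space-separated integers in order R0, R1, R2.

Answer: 0 5 0

Derivation:
Op 1: merge R2<->R1 -> R2=(0,0,0) R1=(0,0,0)
Op 2: inc R1 by 1 -> R1=(0,1,0) value=1
Op 3: inc R1 by 4 -> R1=(0,5,0) value=5
Op 4: merge R0<->R1 -> R0=(0,5,0) R1=(0,5,0)
Op 5: merge R1<->R2 -> R1=(0,5,0) R2=(0,5,0)
Op 6: merge R0<->R1 -> R0=(0,5,0) R1=(0,5,0)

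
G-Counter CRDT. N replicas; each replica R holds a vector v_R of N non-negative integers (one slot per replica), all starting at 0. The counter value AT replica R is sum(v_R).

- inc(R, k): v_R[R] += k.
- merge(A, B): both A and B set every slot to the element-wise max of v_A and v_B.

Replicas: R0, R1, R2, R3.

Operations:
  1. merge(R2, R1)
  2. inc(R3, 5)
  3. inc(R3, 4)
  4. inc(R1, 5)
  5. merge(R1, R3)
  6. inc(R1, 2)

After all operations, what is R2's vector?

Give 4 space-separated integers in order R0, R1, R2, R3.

Op 1: merge R2<->R1 -> R2=(0,0,0,0) R1=(0,0,0,0)
Op 2: inc R3 by 5 -> R3=(0,0,0,5) value=5
Op 3: inc R3 by 4 -> R3=(0,0,0,9) value=9
Op 4: inc R1 by 5 -> R1=(0,5,0,0) value=5
Op 5: merge R1<->R3 -> R1=(0,5,0,9) R3=(0,5,0,9)
Op 6: inc R1 by 2 -> R1=(0,7,0,9) value=16

Answer: 0 0 0 0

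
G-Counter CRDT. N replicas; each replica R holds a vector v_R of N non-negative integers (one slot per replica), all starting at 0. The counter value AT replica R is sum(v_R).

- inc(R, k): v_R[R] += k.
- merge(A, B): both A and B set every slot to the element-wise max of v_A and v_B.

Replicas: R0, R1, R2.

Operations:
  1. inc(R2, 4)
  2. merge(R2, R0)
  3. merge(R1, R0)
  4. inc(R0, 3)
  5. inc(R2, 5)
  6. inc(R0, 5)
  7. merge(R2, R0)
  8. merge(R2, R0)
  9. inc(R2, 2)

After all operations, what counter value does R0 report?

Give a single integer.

Op 1: inc R2 by 4 -> R2=(0,0,4) value=4
Op 2: merge R2<->R0 -> R2=(0,0,4) R0=(0,0,4)
Op 3: merge R1<->R0 -> R1=(0,0,4) R0=(0,0,4)
Op 4: inc R0 by 3 -> R0=(3,0,4) value=7
Op 5: inc R2 by 5 -> R2=(0,0,9) value=9
Op 6: inc R0 by 5 -> R0=(8,0,4) value=12
Op 7: merge R2<->R0 -> R2=(8,0,9) R0=(8,0,9)
Op 8: merge R2<->R0 -> R2=(8,0,9) R0=(8,0,9)
Op 9: inc R2 by 2 -> R2=(8,0,11) value=19

Answer: 17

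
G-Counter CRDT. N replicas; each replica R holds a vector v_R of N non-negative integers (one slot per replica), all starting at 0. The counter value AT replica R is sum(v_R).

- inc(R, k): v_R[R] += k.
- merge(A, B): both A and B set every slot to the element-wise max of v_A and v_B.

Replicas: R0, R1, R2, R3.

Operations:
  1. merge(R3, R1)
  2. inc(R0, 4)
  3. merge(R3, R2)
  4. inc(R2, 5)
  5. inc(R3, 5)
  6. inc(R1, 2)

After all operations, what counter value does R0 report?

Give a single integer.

Answer: 4

Derivation:
Op 1: merge R3<->R1 -> R3=(0,0,0,0) R1=(0,0,0,0)
Op 2: inc R0 by 4 -> R0=(4,0,0,0) value=4
Op 3: merge R3<->R2 -> R3=(0,0,0,0) R2=(0,0,0,0)
Op 4: inc R2 by 5 -> R2=(0,0,5,0) value=5
Op 5: inc R3 by 5 -> R3=(0,0,0,5) value=5
Op 6: inc R1 by 2 -> R1=(0,2,0,0) value=2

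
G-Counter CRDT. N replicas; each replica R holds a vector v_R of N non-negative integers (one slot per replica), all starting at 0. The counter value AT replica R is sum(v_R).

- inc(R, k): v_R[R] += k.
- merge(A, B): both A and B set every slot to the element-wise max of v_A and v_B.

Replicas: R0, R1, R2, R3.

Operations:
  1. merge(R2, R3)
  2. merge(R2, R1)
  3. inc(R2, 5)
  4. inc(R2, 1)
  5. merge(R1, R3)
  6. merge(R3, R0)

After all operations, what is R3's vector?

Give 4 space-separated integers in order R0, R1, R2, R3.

Op 1: merge R2<->R3 -> R2=(0,0,0,0) R3=(0,0,0,0)
Op 2: merge R2<->R1 -> R2=(0,0,0,0) R1=(0,0,0,0)
Op 3: inc R2 by 5 -> R2=(0,0,5,0) value=5
Op 4: inc R2 by 1 -> R2=(0,0,6,0) value=6
Op 5: merge R1<->R3 -> R1=(0,0,0,0) R3=(0,0,0,0)
Op 6: merge R3<->R0 -> R3=(0,0,0,0) R0=(0,0,0,0)

Answer: 0 0 0 0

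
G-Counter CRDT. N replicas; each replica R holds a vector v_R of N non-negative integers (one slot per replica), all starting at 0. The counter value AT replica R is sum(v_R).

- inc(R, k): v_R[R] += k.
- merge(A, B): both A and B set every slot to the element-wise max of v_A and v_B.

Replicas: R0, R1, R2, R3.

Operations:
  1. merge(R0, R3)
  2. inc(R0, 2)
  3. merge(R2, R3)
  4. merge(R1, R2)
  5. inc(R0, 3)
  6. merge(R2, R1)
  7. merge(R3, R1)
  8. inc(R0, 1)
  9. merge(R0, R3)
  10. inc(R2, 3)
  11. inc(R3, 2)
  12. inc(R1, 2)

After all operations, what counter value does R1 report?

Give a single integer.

Op 1: merge R0<->R3 -> R0=(0,0,0,0) R3=(0,0,0,0)
Op 2: inc R0 by 2 -> R0=(2,0,0,0) value=2
Op 3: merge R2<->R3 -> R2=(0,0,0,0) R3=(0,0,0,0)
Op 4: merge R1<->R2 -> R1=(0,0,0,0) R2=(0,0,0,0)
Op 5: inc R0 by 3 -> R0=(5,0,0,0) value=5
Op 6: merge R2<->R1 -> R2=(0,0,0,0) R1=(0,0,0,0)
Op 7: merge R3<->R1 -> R3=(0,0,0,0) R1=(0,0,0,0)
Op 8: inc R0 by 1 -> R0=(6,0,0,0) value=6
Op 9: merge R0<->R3 -> R0=(6,0,0,0) R3=(6,0,0,0)
Op 10: inc R2 by 3 -> R2=(0,0,3,0) value=3
Op 11: inc R3 by 2 -> R3=(6,0,0,2) value=8
Op 12: inc R1 by 2 -> R1=(0,2,0,0) value=2

Answer: 2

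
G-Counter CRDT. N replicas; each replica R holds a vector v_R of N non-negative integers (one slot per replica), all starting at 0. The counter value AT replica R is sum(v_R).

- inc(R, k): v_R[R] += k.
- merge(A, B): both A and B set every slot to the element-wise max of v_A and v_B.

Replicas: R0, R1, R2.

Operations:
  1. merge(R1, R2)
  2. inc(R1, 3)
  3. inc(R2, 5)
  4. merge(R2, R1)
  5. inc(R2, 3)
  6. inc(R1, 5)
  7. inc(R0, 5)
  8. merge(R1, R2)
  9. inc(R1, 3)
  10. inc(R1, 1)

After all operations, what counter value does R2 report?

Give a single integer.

Op 1: merge R1<->R2 -> R1=(0,0,0) R2=(0,0,0)
Op 2: inc R1 by 3 -> R1=(0,3,0) value=3
Op 3: inc R2 by 5 -> R2=(0,0,5) value=5
Op 4: merge R2<->R1 -> R2=(0,3,5) R1=(0,3,5)
Op 5: inc R2 by 3 -> R2=(0,3,8) value=11
Op 6: inc R1 by 5 -> R1=(0,8,5) value=13
Op 7: inc R0 by 5 -> R0=(5,0,0) value=5
Op 8: merge R1<->R2 -> R1=(0,8,8) R2=(0,8,8)
Op 9: inc R1 by 3 -> R1=(0,11,8) value=19
Op 10: inc R1 by 1 -> R1=(0,12,8) value=20

Answer: 16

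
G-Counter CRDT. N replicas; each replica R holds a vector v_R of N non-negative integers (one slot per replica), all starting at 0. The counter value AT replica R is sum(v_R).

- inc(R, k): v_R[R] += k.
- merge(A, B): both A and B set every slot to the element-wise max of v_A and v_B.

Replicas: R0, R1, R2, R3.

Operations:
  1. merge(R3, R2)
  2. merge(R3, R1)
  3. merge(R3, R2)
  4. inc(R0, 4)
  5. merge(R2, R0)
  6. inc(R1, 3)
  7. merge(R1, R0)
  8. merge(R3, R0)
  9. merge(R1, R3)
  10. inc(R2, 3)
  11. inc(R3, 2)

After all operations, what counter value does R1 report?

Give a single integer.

Op 1: merge R3<->R2 -> R3=(0,0,0,0) R2=(0,0,0,0)
Op 2: merge R3<->R1 -> R3=(0,0,0,0) R1=(0,0,0,0)
Op 3: merge R3<->R2 -> R3=(0,0,0,0) R2=(0,0,0,0)
Op 4: inc R0 by 4 -> R0=(4,0,0,0) value=4
Op 5: merge R2<->R0 -> R2=(4,0,0,0) R0=(4,0,0,0)
Op 6: inc R1 by 3 -> R1=(0,3,0,0) value=3
Op 7: merge R1<->R0 -> R1=(4,3,0,0) R0=(4,3,0,0)
Op 8: merge R3<->R0 -> R3=(4,3,0,0) R0=(4,3,0,0)
Op 9: merge R1<->R3 -> R1=(4,3,0,0) R3=(4,3,0,0)
Op 10: inc R2 by 3 -> R2=(4,0,3,0) value=7
Op 11: inc R3 by 2 -> R3=(4,3,0,2) value=9

Answer: 7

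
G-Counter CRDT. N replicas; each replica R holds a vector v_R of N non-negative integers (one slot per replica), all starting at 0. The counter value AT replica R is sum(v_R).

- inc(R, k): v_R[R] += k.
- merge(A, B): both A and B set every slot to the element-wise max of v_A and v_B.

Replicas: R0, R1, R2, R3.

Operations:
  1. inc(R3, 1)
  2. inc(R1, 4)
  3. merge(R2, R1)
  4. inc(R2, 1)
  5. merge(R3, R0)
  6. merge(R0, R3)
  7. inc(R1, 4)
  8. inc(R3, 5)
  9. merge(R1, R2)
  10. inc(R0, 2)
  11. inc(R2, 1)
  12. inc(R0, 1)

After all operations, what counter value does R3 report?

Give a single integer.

Answer: 6

Derivation:
Op 1: inc R3 by 1 -> R3=(0,0,0,1) value=1
Op 2: inc R1 by 4 -> R1=(0,4,0,0) value=4
Op 3: merge R2<->R1 -> R2=(0,4,0,0) R1=(0,4,0,0)
Op 4: inc R2 by 1 -> R2=(0,4,1,0) value=5
Op 5: merge R3<->R0 -> R3=(0,0,0,1) R0=(0,0,0,1)
Op 6: merge R0<->R3 -> R0=(0,0,0,1) R3=(0,0,0,1)
Op 7: inc R1 by 4 -> R1=(0,8,0,0) value=8
Op 8: inc R3 by 5 -> R3=(0,0,0,6) value=6
Op 9: merge R1<->R2 -> R1=(0,8,1,0) R2=(0,8,1,0)
Op 10: inc R0 by 2 -> R0=(2,0,0,1) value=3
Op 11: inc R2 by 1 -> R2=(0,8,2,0) value=10
Op 12: inc R0 by 1 -> R0=(3,0,0,1) value=4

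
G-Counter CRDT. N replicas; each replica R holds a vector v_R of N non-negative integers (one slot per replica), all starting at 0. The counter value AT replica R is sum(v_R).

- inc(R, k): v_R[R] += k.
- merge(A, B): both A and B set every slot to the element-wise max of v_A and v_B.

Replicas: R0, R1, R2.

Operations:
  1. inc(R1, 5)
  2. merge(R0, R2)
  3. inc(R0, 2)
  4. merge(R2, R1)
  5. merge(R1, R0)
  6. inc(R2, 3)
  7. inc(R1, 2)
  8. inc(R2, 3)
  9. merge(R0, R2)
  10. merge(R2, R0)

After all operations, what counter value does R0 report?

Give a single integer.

Op 1: inc R1 by 5 -> R1=(0,5,0) value=5
Op 2: merge R0<->R2 -> R0=(0,0,0) R2=(0,0,0)
Op 3: inc R0 by 2 -> R0=(2,0,0) value=2
Op 4: merge R2<->R1 -> R2=(0,5,0) R1=(0,5,0)
Op 5: merge R1<->R0 -> R1=(2,5,0) R0=(2,5,0)
Op 6: inc R2 by 3 -> R2=(0,5,3) value=8
Op 7: inc R1 by 2 -> R1=(2,7,0) value=9
Op 8: inc R2 by 3 -> R2=(0,5,6) value=11
Op 9: merge R0<->R2 -> R0=(2,5,6) R2=(2,5,6)
Op 10: merge R2<->R0 -> R2=(2,5,6) R0=(2,5,6)

Answer: 13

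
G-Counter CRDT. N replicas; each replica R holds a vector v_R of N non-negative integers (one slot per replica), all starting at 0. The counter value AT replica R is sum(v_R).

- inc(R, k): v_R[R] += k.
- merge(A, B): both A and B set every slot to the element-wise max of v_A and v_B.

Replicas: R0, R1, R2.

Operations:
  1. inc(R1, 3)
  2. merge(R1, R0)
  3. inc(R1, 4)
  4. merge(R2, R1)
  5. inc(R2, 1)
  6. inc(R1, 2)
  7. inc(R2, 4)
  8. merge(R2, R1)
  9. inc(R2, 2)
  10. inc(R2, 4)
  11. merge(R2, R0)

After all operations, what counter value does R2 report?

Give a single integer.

Answer: 20

Derivation:
Op 1: inc R1 by 3 -> R1=(0,3,0) value=3
Op 2: merge R1<->R0 -> R1=(0,3,0) R0=(0,3,0)
Op 3: inc R1 by 4 -> R1=(0,7,0) value=7
Op 4: merge R2<->R1 -> R2=(0,7,0) R1=(0,7,0)
Op 5: inc R2 by 1 -> R2=(0,7,1) value=8
Op 6: inc R1 by 2 -> R1=(0,9,0) value=9
Op 7: inc R2 by 4 -> R2=(0,7,5) value=12
Op 8: merge R2<->R1 -> R2=(0,9,5) R1=(0,9,5)
Op 9: inc R2 by 2 -> R2=(0,9,7) value=16
Op 10: inc R2 by 4 -> R2=(0,9,11) value=20
Op 11: merge R2<->R0 -> R2=(0,9,11) R0=(0,9,11)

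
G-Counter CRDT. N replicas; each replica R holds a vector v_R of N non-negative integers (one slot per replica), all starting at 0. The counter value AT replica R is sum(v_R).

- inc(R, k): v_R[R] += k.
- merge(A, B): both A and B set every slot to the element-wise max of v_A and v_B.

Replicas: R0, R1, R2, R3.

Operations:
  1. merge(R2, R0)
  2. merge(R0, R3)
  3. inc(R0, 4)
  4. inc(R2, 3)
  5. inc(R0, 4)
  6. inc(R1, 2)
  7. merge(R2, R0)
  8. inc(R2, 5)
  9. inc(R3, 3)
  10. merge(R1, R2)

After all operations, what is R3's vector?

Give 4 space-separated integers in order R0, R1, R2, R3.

Answer: 0 0 0 3

Derivation:
Op 1: merge R2<->R0 -> R2=(0,0,0,0) R0=(0,0,0,0)
Op 2: merge R0<->R3 -> R0=(0,0,0,0) R3=(0,0,0,0)
Op 3: inc R0 by 4 -> R0=(4,0,0,0) value=4
Op 4: inc R2 by 3 -> R2=(0,0,3,0) value=3
Op 5: inc R0 by 4 -> R0=(8,0,0,0) value=8
Op 6: inc R1 by 2 -> R1=(0,2,0,0) value=2
Op 7: merge R2<->R0 -> R2=(8,0,3,0) R0=(8,0,3,0)
Op 8: inc R2 by 5 -> R2=(8,0,8,0) value=16
Op 9: inc R3 by 3 -> R3=(0,0,0,3) value=3
Op 10: merge R1<->R2 -> R1=(8,2,8,0) R2=(8,2,8,0)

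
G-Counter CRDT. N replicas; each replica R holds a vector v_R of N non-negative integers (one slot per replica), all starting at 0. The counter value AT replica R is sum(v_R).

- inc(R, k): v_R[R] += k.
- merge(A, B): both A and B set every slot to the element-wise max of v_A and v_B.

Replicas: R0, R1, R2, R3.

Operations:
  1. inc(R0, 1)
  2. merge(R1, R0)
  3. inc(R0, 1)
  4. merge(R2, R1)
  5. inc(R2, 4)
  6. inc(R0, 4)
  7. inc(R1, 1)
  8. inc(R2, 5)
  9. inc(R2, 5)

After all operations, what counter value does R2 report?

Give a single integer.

Op 1: inc R0 by 1 -> R0=(1,0,0,0) value=1
Op 2: merge R1<->R0 -> R1=(1,0,0,0) R0=(1,0,0,0)
Op 3: inc R0 by 1 -> R0=(2,0,0,0) value=2
Op 4: merge R2<->R1 -> R2=(1,0,0,0) R1=(1,0,0,0)
Op 5: inc R2 by 4 -> R2=(1,0,4,0) value=5
Op 6: inc R0 by 4 -> R0=(6,0,0,0) value=6
Op 7: inc R1 by 1 -> R1=(1,1,0,0) value=2
Op 8: inc R2 by 5 -> R2=(1,0,9,0) value=10
Op 9: inc R2 by 5 -> R2=(1,0,14,0) value=15

Answer: 15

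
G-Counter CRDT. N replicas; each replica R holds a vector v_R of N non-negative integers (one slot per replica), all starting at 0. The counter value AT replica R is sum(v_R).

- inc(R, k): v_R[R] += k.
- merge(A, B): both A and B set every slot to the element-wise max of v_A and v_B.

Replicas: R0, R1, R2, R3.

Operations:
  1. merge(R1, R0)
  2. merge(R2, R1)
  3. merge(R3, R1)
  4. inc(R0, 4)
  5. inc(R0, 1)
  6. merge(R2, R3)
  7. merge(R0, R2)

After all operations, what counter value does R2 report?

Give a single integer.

Answer: 5

Derivation:
Op 1: merge R1<->R0 -> R1=(0,0,0,0) R0=(0,0,0,0)
Op 2: merge R2<->R1 -> R2=(0,0,0,0) R1=(0,0,0,0)
Op 3: merge R3<->R1 -> R3=(0,0,0,0) R1=(0,0,0,0)
Op 4: inc R0 by 4 -> R0=(4,0,0,0) value=4
Op 5: inc R0 by 1 -> R0=(5,0,0,0) value=5
Op 6: merge R2<->R3 -> R2=(0,0,0,0) R3=(0,0,0,0)
Op 7: merge R0<->R2 -> R0=(5,0,0,0) R2=(5,0,0,0)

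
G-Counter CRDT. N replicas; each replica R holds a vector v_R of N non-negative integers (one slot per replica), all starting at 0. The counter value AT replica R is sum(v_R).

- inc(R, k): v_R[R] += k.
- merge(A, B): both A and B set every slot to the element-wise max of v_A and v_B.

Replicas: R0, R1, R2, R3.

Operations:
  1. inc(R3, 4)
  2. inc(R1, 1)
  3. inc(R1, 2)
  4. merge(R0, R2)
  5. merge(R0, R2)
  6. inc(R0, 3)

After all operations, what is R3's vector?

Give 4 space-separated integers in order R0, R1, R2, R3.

Op 1: inc R3 by 4 -> R3=(0,0,0,4) value=4
Op 2: inc R1 by 1 -> R1=(0,1,0,0) value=1
Op 3: inc R1 by 2 -> R1=(0,3,0,0) value=3
Op 4: merge R0<->R2 -> R0=(0,0,0,0) R2=(0,0,0,0)
Op 5: merge R0<->R2 -> R0=(0,0,0,0) R2=(0,0,0,0)
Op 6: inc R0 by 3 -> R0=(3,0,0,0) value=3

Answer: 0 0 0 4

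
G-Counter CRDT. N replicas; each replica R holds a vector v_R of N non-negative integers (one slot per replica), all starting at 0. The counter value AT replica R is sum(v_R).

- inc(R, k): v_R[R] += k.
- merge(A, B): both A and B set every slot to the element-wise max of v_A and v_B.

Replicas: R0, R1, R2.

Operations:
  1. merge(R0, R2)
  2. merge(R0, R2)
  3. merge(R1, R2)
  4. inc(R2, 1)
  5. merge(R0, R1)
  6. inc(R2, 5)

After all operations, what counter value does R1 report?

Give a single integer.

Op 1: merge R0<->R2 -> R0=(0,0,0) R2=(0,0,0)
Op 2: merge R0<->R2 -> R0=(0,0,0) R2=(0,0,0)
Op 3: merge R1<->R2 -> R1=(0,0,0) R2=(0,0,0)
Op 4: inc R2 by 1 -> R2=(0,0,1) value=1
Op 5: merge R0<->R1 -> R0=(0,0,0) R1=(0,0,0)
Op 6: inc R2 by 5 -> R2=(0,0,6) value=6

Answer: 0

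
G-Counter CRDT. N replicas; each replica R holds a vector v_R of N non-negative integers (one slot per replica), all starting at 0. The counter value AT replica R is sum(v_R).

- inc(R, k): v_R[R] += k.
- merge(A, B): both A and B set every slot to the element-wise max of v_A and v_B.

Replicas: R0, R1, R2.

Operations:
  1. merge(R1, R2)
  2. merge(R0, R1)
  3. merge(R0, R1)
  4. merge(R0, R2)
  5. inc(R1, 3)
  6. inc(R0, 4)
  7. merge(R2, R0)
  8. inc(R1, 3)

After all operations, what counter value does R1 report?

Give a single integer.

Op 1: merge R1<->R2 -> R1=(0,0,0) R2=(0,0,0)
Op 2: merge R0<->R1 -> R0=(0,0,0) R1=(0,0,0)
Op 3: merge R0<->R1 -> R0=(0,0,0) R1=(0,0,0)
Op 4: merge R0<->R2 -> R0=(0,0,0) R2=(0,0,0)
Op 5: inc R1 by 3 -> R1=(0,3,0) value=3
Op 6: inc R0 by 4 -> R0=(4,0,0) value=4
Op 7: merge R2<->R0 -> R2=(4,0,0) R0=(4,0,0)
Op 8: inc R1 by 3 -> R1=(0,6,0) value=6

Answer: 6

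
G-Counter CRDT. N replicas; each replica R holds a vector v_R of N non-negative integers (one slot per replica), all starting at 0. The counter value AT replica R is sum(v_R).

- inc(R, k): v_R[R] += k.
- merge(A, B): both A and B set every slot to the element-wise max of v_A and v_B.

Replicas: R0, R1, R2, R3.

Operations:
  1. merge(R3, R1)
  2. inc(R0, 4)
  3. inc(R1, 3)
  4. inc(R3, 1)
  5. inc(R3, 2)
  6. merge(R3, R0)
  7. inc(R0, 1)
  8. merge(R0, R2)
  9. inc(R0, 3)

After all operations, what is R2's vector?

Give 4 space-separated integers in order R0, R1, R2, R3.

Answer: 5 0 0 3

Derivation:
Op 1: merge R3<->R1 -> R3=(0,0,0,0) R1=(0,0,0,0)
Op 2: inc R0 by 4 -> R0=(4,0,0,0) value=4
Op 3: inc R1 by 3 -> R1=(0,3,0,0) value=3
Op 4: inc R3 by 1 -> R3=(0,0,0,1) value=1
Op 5: inc R3 by 2 -> R3=(0,0,0,3) value=3
Op 6: merge R3<->R0 -> R3=(4,0,0,3) R0=(4,0,0,3)
Op 7: inc R0 by 1 -> R0=(5,0,0,3) value=8
Op 8: merge R0<->R2 -> R0=(5,0,0,3) R2=(5,0,0,3)
Op 9: inc R0 by 3 -> R0=(8,0,0,3) value=11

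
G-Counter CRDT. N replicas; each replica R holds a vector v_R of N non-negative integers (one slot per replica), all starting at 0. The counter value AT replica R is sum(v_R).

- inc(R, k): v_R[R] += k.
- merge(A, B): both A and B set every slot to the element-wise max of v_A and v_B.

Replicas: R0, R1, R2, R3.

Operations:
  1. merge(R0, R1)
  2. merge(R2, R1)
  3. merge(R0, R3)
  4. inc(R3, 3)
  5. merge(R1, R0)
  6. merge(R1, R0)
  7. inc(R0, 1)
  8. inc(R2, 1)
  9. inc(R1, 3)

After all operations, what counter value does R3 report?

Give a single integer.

Op 1: merge R0<->R1 -> R0=(0,0,0,0) R1=(0,0,0,0)
Op 2: merge R2<->R1 -> R2=(0,0,0,0) R1=(0,0,0,0)
Op 3: merge R0<->R3 -> R0=(0,0,0,0) R3=(0,0,0,0)
Op 4: inc R3 by 3 -> R3=(0,0,0,3) value=3
Op 5: merge R1<->R0 -> R1=(0,0,0,0) R0=(0,0,0,0)
Op 6: merge R1<->R0 -> R1=(0,0,0,0) R0=(0,0,0,0)
Op 7: inc R0 by 1 -> R0=(1,0,0,0) value=1
Op 8: inc R2 by 1 -> R2=(0,0,1,0) value=1
Op 9: inc R1 by 3 -> R1=(0,3,0,0) value=3

Answer: 3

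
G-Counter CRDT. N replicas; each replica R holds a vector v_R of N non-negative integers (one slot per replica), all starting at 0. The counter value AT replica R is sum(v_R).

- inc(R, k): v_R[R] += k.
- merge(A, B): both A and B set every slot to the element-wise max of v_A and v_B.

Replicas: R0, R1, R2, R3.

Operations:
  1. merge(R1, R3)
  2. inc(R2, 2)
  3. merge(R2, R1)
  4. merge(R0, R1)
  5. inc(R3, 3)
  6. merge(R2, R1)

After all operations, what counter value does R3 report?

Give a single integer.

Op 1: merge R1<->R3 -> R1=(0,0,0,0) R3=(0,0,0,0)
Op 2: inc R2 by 2 -> R2=(0,0,2,0) value=2
Op 3: merge R2<->R1 -> R2=(0,0,2,0) R1=(0,0,2,0)
Op 4: merge R0<->R1 -> R0=(0,0,2,0) R1=(0,0,2,0)
Op 5: inc R3 by 3 -> R3=(0,0,0,3) value=3
Op 6: merge R2<->R1 -> R2=(0,0,2,0) R1=(0,0,2,0)

Answer: 3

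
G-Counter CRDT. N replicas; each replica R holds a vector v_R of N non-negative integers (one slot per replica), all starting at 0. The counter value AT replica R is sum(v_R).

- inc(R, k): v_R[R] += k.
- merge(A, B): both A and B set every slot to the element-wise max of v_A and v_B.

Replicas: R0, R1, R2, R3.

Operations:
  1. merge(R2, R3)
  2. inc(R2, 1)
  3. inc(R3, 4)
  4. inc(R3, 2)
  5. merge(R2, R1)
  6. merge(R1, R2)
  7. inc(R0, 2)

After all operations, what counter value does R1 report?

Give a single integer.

Op 1: merge R2<->R3 -> R2=(0,0,0,0) R3=(0,0,0,0)
Op 2: inc R2 by 1 -> R2=(0,0,1,0) value=1
Op 3: inc R3 by 4 -> R3=(0,0,0,4) value=4
Op 4: inc R3 by 2 -> R3=(0,0,0,6) value=6
Op 5: merge R2<->R1 -> R2=(0,0,1,0) R1=(0,0,1,0)
Op 6: merge R1<->R2 -> R1=(0,0,1,0) R2=(0,0,1,0)
Op 7: inc R0 by 2 -> R0=(2,0,0,0) value=2

Answer: 1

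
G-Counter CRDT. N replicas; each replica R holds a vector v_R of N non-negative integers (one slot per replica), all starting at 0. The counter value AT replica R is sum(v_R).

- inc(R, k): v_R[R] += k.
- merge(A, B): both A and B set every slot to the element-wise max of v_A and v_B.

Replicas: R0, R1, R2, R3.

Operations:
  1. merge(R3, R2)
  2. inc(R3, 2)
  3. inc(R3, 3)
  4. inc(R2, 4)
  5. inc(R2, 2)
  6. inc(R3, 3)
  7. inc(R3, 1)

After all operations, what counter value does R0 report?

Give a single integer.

Op 1: merge R3<->R2 -> R3=(0,0,0,0) R2=(0,0,0,0)
Op 2: inc R3 by 2 -> R3=(0,0,0,2) value=2
Op 3: inc R3 by 3 -> R3=(0,0,0,5) value=5
Op 4: inc R2 by 4 -> R2=(0,0,4,0) value=4
Op 5: inc R2 by 2 -> R2=(0,0,6,0) value=6
Op 6: inc R3 by 3 -> R3=(0,0,0,8) value=8
Op 7: inc R3 by 1 -> R3=(0,0,0,9) value=9

Answer: 0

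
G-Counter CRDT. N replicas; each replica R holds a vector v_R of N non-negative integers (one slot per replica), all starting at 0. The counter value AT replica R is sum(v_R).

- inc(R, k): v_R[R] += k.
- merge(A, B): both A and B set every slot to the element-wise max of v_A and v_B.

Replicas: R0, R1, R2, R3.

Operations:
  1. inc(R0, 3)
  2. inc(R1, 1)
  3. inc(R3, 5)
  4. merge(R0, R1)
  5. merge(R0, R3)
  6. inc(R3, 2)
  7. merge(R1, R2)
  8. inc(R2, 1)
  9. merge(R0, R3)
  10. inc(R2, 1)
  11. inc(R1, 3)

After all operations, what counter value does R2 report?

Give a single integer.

Op 1: inc R0 by 3 -> R0=(3,0,0,0) value=3
Op 2: inc R1 by 1 -> R1=(0,1,0,0) value=1
Op 3: inc R3 by 5 -> R3=(0,0,0,5) value=5
Op 4: merge R0<->R1 -> R0=(3,1,0,0) R1=(3,1,0,0)
Op 5: merge R0<->R3 -> R0=(3,1,0,5) R3=(3,1,0,5)
Op 6: inc R3 by 2 -> R3=(3,1,0,7) value=11
Op 7: merge R1<->R2 -> R1=(3,1,0,0) R2=(3,1,0,0)
Op 8: inc R2 by 1 -> R2=(3,1,1,0) value=5
Op 9: merge R0<->R3 -> R0=(3,1,0,7) R3=(3,1,0,7)
Op 10: inc R2 by 1 -> R2=(3,1,2,0) value=6
Op 11: inc R1 by 3 -> R1=(3,4,0,0) value=7

Answer: 6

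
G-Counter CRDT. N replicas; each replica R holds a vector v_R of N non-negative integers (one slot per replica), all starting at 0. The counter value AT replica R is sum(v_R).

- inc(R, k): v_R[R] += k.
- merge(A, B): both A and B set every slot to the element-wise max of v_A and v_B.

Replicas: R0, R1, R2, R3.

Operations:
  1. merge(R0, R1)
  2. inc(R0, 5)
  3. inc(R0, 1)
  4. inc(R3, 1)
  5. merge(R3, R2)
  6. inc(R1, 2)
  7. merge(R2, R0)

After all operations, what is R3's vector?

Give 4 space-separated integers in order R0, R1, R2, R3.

Answer: 0 0 0 1

Derivation:
Op 1: merge R0<->R1 -> R0=(0,0,0,0) R1=(0,0,0,0)
Op 2: inc R0 by 5 -> R0=(5,0,0,0) value=5
Op 3: inc R0 by 1 -> R0=(6,0,0,0) value=6
Op 4: inc R3 by 1 -> R3=(0,0,0,1) value=1
Op 5: merge R3<->R2 -> R3=(0,0,0,1) R2=(0,0,0,1)
Op 6: inc R1 by 2 -> R1=(0,2,0,0) value=2
Op 7: merge R2<->R0 -> R2=(6,0,0,1) R0=(6,0,0,1)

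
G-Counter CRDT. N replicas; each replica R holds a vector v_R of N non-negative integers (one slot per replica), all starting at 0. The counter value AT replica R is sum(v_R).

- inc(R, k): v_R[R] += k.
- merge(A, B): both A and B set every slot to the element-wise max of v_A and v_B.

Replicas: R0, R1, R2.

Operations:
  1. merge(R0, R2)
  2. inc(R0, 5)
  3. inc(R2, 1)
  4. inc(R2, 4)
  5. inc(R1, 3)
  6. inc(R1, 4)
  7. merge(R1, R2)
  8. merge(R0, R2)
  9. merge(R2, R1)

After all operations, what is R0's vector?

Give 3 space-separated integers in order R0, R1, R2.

Answer: 5 7 5

Derivation:
Op 1: merge R0<->R2 -> R0=(0,0,0) R2=(0,0,0)
Op 2: inc R0 by 5 -> R0=(5,0,0) value=5
Op 3: inc R2 by 1 -> R2=(0,0,1) value=1
Op 4: inc R2 by 4 -> R2=(0,0,5) value=5
Op 5: inc R1 by 3 -> R1=(0,3,0) value=3
Op 6: inc R1 by 4 -> R1=(0,7,0) value=7
Op 7: merge R1<->R2 -> R1=(0,7,5) R2=(0,7,5)
Op 8: merge R0<->R2 -> R0=(5,7,5) R2=(5,7,5)
Op 9: merge R2<->R1 -> R2=(5,7,5) R1=(5,7,5)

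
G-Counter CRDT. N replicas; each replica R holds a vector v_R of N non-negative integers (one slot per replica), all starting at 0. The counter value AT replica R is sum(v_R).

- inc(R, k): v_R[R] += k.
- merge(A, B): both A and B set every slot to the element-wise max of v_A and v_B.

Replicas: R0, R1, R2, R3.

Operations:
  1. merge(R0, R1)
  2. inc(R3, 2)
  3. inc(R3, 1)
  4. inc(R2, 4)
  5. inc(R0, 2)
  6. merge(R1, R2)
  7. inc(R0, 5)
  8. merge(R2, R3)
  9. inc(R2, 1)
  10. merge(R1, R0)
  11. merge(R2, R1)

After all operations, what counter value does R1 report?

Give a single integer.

Answer: 15

Derivation:
Op 1: merge R0<->R1 -> R0=(0,0,0,0) R1=(0,0,0,0)
Op 2: inc R3 by 2 -> R3=(0,0,0,2) value=2
Op 3: inc R3 by 1 -> R3=(0,0,0,3) value=3
Op 4: inc R2 by 4 -> R2=(0,0,4,0) value=4
Op 5: inc R0 by 2 -> R0=(2,0,0,0) value=2
Op 6: merge R1<->R2 -> R1=(0,0,4,0) R2=(0,0,4,0)
Op 7: inc R0 by 5 -> R0=(7,0,0,0) value=7
Op 8: merge R2<->R3 -> R2=(0,0,4,3) R3=(0,0,4,3)
Op 9: inc R2 by 1 -> R2=(0,0,5,3) value=8
Op 10: merge R1<->R0 -> R1=(7,0,4,0) R0=(7,0,4,0)
Op 11: merge R2<->R1 -> R2=(7,0,5,3) R1=(7,0,5,3)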